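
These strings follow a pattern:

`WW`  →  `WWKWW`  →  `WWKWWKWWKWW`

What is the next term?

s(k+1) = s(k)·K·s(k) — each term doubles the last with 'K' between the halves.
So the next term is two copies of WWKWWKWWKWW with 'K' between the halves.

WWKWWKWWKWWKWWKWWKWWKWW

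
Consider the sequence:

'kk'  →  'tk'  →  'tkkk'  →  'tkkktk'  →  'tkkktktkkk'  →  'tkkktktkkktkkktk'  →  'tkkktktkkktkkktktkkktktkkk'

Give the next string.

Each term (from the third on) is the previous term followed by the one before it: term 3 = tk·kk = tkkk.
The next term joins tkkktktkkktkkktktkkktktkkk and tkkktktkkktkkktk.

tkkktktkkktkkktktkkktktkkktkkktktkkktkkktk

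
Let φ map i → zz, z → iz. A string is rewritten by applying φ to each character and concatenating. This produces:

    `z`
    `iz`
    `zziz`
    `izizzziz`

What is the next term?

Expanding izizzziz: i→zz, z→iz, i→zz, z→iz, z→iz, z→iz, i→zz, z→iz. Concatenated: zz iz zz iz iz iz zz iz.

zzizzzizizizzziz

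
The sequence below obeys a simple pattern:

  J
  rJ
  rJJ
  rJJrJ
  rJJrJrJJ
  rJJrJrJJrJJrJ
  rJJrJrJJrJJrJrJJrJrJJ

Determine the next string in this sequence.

rJJrJrJJrJJrJrJJrJrJJrJJrJrJJrJJrJ

From term 3 onward, concatenate the last term with the second-to-last: rJ·J = rJJ, rJJ·rJ = rJJrJ, …
The next term joins rJJrJrJJrJJrJrJJrJrJJ and rJJrJrJJrJJrJ.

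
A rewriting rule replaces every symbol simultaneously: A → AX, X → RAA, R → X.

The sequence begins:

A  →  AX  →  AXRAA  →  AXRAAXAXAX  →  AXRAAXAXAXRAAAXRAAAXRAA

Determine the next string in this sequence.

Rewriting the 23 symbols of AXRAAXAXAXRAAAXRAAAXRAA one by one yields AX RAA X AX AX RAA AX RAA AX RAA X AX AX AX RAA X AX AX AX RAA X AX AX; concatenated:

AXRAAXAXAXRAAAXRAAAXRAAXAXAXAXRAAXAXAXAXRAAXAXAX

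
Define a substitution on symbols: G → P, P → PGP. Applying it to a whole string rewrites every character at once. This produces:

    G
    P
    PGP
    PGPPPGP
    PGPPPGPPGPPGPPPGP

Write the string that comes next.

Rewriting the 17 symbols of PGPPPGPPGPPGPPPGP one by one yields PGP P PGP PGP PGP P PGP PGP P PGP PGP P PGP PGP PGP P PGP; concatenated:

PGPPPGPPGPPGPPPGPPGPPPGPPGPPPGPPGPPGPPPGP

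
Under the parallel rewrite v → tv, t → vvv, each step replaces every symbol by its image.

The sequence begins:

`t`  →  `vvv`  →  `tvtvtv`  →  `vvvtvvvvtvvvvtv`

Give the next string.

tvtvtvvvvtvtvtvtvvvvtvtvtvtvvvvtv

Replace each of the 15 characters of vvvtvvvvtvvvvtv in place — tv tv tv vvv tv tv tv tv vvv tv tv tv tv vvv tv — and concatenate.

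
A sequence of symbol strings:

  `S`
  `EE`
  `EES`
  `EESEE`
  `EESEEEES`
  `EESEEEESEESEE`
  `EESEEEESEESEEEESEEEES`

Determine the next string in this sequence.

EESEEEESEESEEEESEEEESEESEEEESEESEE

Each term (from the third on) is the previous term followed by the one before it: term 3 = EE·S = EES.
So term 8 is EESEEEESEESEEEESEEEES·EESEEEESEESEE.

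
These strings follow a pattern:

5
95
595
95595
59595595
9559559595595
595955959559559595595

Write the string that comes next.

9559559595595595955959559559595595

From term 3 onward, concatenate the second-to-last term with the last: 5·95 = 595, 95·595 = 95595, …
Continuing: 9559559595595 · 595955959559559595595 gives term 8.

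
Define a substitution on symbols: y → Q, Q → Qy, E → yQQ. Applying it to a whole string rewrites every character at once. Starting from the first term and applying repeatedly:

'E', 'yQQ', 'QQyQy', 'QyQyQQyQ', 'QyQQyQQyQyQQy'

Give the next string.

Rewriting the 13 symbols of QyQQyQQyQyQQy one by one yields Qy Q Qy Qy Q Qy Qy Q Qy Q Qy Qy Q; concatenated:

QyQQyQyQQyQyQQyQQyQyQ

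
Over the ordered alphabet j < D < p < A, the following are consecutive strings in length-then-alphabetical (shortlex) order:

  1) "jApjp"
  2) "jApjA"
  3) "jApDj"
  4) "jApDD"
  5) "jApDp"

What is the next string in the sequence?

Treat jApDp as a base-4 numeral over the given alphabet and add one, carrying through any trailing A's.

jApDA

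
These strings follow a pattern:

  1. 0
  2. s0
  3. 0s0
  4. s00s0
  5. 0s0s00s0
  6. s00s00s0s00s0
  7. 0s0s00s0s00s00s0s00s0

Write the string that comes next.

Each term (from the third on) is the two preceding terms concatenated in order: term 3 = 0·s0 = 0s0.
So term 8 is s00s00s0s00s0·0s0s00s0s00s00s0s00s0.

s00s00s0s00s00s0s00s0s00s00s0s00s0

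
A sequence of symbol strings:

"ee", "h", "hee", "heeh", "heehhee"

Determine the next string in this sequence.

This is a Fibonacci-style word recurrence s(k) = s(k−1)·s(k−2): e.g. h·ee = hee.
The next term joins heehhee and heeh.

heehheeheeh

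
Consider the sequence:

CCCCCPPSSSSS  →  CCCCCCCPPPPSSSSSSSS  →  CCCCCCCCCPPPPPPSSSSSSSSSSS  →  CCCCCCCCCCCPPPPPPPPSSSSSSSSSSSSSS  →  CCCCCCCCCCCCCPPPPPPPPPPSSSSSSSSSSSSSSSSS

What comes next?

CCCCCCCCCCCCCCCPPPPPPPPPPPPSSSSSSSSSSSSSSSSSSSS

Each string has the form C^{2n+3} P^{2n} S^{3n+2} (n = 1, 2, …).
At n = 6 the blocks have lengths 15, 12, 20.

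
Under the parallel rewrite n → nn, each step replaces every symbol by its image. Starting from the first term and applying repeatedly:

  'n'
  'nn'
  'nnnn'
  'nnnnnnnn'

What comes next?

Expanding nnnnnnnn: n→nn, n→nn, n→nn, n→nn, n→nn, n→nn, n→nn, n→nn. Concatenated: nn nn nn nn nn nn nn nn.

nnnnnnnnnnnnnnnn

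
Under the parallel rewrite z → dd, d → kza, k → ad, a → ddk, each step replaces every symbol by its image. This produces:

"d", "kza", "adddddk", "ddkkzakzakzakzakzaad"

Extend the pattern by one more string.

Rewriting the 20 symbols of ddkkzakzakzakzakzaad one by one yields kza kza ad ad dd ddk ad dd ddk ad dd ddk ad dd ddk ad dd ddk ddk kza; concatenated:

kzakzaadadddddkadddddkadddddkadddddkadddddkddkkza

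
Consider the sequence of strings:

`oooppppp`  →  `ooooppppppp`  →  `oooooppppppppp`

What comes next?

Each string has the form o^{n} p^{2n-1}, where the shown terms are n = 3, 4, 5.
At n = 6 the blocks have lengths 6, 11.

ooooooppppppppppp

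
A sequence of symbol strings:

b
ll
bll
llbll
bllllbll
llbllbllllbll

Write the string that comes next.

bllllbllllbllbllllbll

Each term (from the third on) is the two preceding terms concatenated in order: term 3 = b·ll = bll.
Continuing: bllllbll · llbllbllllbll gives term 7.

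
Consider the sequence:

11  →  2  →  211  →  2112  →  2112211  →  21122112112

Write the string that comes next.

211221121122112211

Each term (from the third on) is the previous term followed by the one before it: term 3 = 2·11 = 211.
Continuing: 21122112112 · 2112211 gives term 7.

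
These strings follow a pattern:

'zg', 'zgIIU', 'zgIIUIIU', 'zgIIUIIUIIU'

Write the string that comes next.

The strings grow by a fixed suffix IIU each time.
So the next term is zgIIUIIUIIU·IIU.

zgIIUIIUIIUIIU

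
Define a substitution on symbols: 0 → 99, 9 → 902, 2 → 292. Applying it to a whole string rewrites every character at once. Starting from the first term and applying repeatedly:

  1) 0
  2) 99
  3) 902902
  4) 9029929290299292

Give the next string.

Rewriting the 16 symbols of 9029929290299292 one by one yields 902 99 292 902 902 292 902 292 902 99 292 902 902 292 902 292; concatenated:

9029929290290229290229290299292902902292902292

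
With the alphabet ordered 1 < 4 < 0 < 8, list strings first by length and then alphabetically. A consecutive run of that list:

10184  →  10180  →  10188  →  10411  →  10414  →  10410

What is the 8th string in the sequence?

Continuing the enumeration 2 steps past 10410: 10410 → 10418 → (answer).

10441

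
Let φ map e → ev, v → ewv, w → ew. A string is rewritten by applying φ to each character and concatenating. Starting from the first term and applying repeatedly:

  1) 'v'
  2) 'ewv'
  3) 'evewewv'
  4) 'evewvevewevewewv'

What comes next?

evewvevewewvevewvevewevewvevewevewewv

φ(evewvevewevewewv) expands symbol-by-symbol to ev ewv ev ew ewv ev ewv ev ew ev ewv ev ew ev ew ewv; joining the 16 pieces gives the next term.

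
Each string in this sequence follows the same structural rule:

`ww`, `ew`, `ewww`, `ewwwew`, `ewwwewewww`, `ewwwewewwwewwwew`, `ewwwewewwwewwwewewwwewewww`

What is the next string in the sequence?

ewwwewewwwewwwewewwwewewwwewwwewewwwewwwew

Each term (from the third on) is the previous term followed by the one before it: term 3 = ew·ww = ewww.
Continuing: ewwwewewwwewwwewewwwewewww · ewwwewewwwewwwew gives term 8.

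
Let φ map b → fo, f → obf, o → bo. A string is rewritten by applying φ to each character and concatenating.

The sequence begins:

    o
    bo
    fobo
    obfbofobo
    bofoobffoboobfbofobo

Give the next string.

Replace each of the 20 characters of bofoobffoboobfbofobo in place — fo bo obf bo bo fo obf obf bo fo bo bo fo obf fo bo obf bo fo bo — and concatenate.

foboobfbobofoobfobfbofobobofoobffoboobfbofobo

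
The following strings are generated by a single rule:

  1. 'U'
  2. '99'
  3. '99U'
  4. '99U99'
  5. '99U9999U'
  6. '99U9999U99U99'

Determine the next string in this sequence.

This is a Fibonacci-style word recurrence s(k) = s(k−1)·s(k−2): e.g. 99·U = 99U.
Continuing: 99U9999U99U99 · 99U9999U gives term 7.

99U9999U99U9999U9999U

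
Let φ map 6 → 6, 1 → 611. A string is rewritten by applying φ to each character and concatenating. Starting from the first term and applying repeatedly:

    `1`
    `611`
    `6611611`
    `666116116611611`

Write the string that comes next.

6666116116611611666116116611611

Applying the rule to each of the 15 symbols of 666116116611611 gives the pieces 6 6 6 611 611 6 611 611 6 6 611 611 6 611 611, which concatenate to the answer.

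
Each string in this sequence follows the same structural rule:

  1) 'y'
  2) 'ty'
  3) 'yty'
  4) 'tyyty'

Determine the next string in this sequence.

ytytyyty

This is a Fibonacci-style word recurrence s(k) = s(k−2)·s(k−1): e.g. y·ty = yty.
The next term joins yty and tyyty.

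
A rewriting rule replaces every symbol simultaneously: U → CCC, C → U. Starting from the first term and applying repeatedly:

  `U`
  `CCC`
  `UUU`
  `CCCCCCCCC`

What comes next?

UUUUUUUUU

Rewriting each symbol of CCCCCCCCC: C→U, C→U, C→U, C→U, C→U, C→U, C→U, C→U, C→U, which concatenates to U U U U U U U U U.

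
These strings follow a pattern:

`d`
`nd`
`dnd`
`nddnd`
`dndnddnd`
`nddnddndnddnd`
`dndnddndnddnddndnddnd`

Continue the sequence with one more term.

This is a Fibonacci-style word recurrence s(k) = s(k−2)·s(k−1): e.g. d·nd = dnd.
The next term joins nddnddndnddnd and dndnddndnddnddndnddnd.

nddnddndnddnddndnddndnddnddndnddnd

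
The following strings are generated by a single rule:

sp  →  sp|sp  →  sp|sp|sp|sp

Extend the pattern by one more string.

Every step duplicates the string with '|' between the halves.
So the next term is two copies of sp|sp|sp|sp with '|' between the halves.

sp|sp|sp|sp|sp|sp|sp|sp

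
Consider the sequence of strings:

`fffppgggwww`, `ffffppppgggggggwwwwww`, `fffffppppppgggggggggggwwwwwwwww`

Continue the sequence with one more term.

Each string has the form f^{n+2} p^{2n} g^{4n-1} w^{3n} (n = 1, 2, …).
For the next term, n = 4, so the run lengths are 6, 8, 15, 12.

ffffffppppppppgggggggggggggggwwwwwwwwwwww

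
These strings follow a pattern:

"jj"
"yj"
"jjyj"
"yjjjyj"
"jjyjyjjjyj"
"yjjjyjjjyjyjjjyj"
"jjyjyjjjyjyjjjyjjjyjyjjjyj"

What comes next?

yjjjyjjjyjyjjjyjjjyjyjjjyjyjjjyjjjyjyjjjyj

This is a Fibonacci-style word recurrence s(k) = s(k−2)·s(k−1): e.g. jj·yj = jjyj.
Continuing: yjjjyjjjyjyjjjyj · jjyjyjjjyjyjjjyjjjyjyjjjyj gives term 8.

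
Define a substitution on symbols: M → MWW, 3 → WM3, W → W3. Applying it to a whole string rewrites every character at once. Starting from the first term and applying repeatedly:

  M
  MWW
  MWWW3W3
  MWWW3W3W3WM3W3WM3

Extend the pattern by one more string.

Rewriting the 17 symbols of MWWW3W3W3WM3W3WM3 one by one yields MWW W3 W3 W3 WM3 W3 WM3 W3 WM3 W3 MWW WM3 W3 WM3 W3 MWW WM3; concatenated:

MWWW3W3W3WM3W3WM3W3WM3W3MWWWM3W3WM3W3MWWWM3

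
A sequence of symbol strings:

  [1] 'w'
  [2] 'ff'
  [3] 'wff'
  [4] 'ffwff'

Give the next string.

From term 3 onward, concatenate the second-to-last term with the last: w·ff = wff, ff·wff = ffwff, …
So term 5 is wff·ffwff.

wffffwff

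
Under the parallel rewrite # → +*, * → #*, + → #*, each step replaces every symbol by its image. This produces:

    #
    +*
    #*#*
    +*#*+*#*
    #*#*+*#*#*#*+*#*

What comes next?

Replace each of the 16 characters of #*#*+*#*#*#*+*#* in place — +* #* +* #* #* #* +* #* +* #* +* #* #* #* +* #* — and concatenate.

+*#*+*#*#*#*+*#*+*#*+*#*#*#*+*#*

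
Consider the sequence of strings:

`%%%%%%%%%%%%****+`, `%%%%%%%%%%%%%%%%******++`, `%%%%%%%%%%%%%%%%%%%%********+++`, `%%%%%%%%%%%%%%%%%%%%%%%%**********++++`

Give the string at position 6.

%%%%%%%%%%%%%%%%%%%%%%%%%%%%%%%%**************++++++

Each string has the form %^{4n} *^{2n-2} +^{n-2}, where the shown terms are n = 3, 4, 5, 6.
For term 6, n = 8, so the run lengths are 32, 14, 6.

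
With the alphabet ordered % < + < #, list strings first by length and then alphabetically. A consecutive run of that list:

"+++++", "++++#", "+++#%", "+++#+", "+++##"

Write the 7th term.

Advancing 2 positions from +++## through +++## → ++#%% reaches term 7.

++#%+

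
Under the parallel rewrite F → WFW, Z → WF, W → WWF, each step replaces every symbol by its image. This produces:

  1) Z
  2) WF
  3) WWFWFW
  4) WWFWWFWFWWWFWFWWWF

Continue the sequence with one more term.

WWFWWFWFWWWFWWFWFWWWFWFWWWFWWFWWFWFWWWFWFWWWFWWFWWFWFW

Applying the rule to each of the 18 symbols of WWFWWFWFWWWFWFWWWF gives the pieces WWF WWF WFW WWF WWF WFW WWF WFW WWF WWF WWF WFW WWF WFW WWF WWF WWF WFW, which concatenate to the answer.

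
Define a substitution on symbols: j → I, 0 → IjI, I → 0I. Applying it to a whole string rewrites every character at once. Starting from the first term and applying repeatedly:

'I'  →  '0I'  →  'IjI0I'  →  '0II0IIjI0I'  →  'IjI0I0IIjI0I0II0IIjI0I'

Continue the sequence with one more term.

Applying the rule to each of the 22 symbols of IjI0I0IIjI0I0II0IIjI0I gives the pieces 0I I 0I IjI 0I IjI 0I 0I I 0I IjI 0I IjI 0I 0I IjI 0I 0I I 0I IjI 0I, which concatenate to the answer.

0II0IIjI0IIjI0I0II0IIjI0IIjI0I0IIjI0I0II0IIjI0I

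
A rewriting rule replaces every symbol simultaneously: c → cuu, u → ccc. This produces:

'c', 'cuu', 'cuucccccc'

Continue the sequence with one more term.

cuucccccccuucuucuucuucuucuu

Apply φ to cuucccccc symbol by symbol: c→cuu, u→ccc, u→ccc, c→cuu, c→cuu, c→cuu, c→cuu, c→cuu, c→cuu; joined: cuu ccc ccc cuu cuu cuu cuu cuu cuu.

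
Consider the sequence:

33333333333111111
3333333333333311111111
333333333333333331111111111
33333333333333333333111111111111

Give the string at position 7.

33333333333333333333333333333111111111111111111

Each string has the form 3^{3n+2} 1^{2n}, where the shown terms are n = 3, 4, 5, 6.
At n = 9 the blocks have lengths 29, 18.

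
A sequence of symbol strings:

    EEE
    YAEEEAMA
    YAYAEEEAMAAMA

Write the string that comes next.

s(k+1) = YA·s(k)·AMA, so each term gains YA as a prefix and AMA as a suffix.
So the next term is YA·YAYAEEEAMAAMA·AMA.

YAYAYAEEEAMAAMAAMA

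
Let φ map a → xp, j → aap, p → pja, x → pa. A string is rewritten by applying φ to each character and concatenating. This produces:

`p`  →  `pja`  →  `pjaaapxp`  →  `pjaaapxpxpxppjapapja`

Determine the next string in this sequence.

Rewriting the 20 symbols of pjaaapxpxpxppjapapja one by one yields pja aap xp xp xp pja pa pja pa pja pa pja pja aap xp pja xp pja aap xp; concatenated:

pjaaapxpxpxppjapapjapapjapapjapjaaapxppjaxppjaaapxp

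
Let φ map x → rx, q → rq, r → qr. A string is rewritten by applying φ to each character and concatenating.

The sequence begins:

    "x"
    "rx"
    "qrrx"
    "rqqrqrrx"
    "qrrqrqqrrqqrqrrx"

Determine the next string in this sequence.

Rewriting the 16 symbols of qrrqrqqrrqqrqrrx one by one yields rq qr qr rq qr rq rq qr qr rq rq qr rq qr qr rx; concatenated:

rqqrqrrqqrrqrqqrqrrqrqqrrqqrqrrx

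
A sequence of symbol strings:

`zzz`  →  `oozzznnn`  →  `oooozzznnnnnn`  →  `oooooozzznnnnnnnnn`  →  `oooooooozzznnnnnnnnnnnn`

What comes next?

s(k+1) = oo·s(k)·nnn, so each term gains oo as a prefix and nnn as a suffix.
Applying this once more to oooooooozzznnnnnnnnnnnn:

oooooooooozzznnnnnnnnnnnnnnn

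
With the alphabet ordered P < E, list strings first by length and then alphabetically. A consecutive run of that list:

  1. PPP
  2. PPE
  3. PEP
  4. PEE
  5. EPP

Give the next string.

EPE

Treat EPP as a base-2 numeral over the given alphabet and add one, carrying through any trailing E's.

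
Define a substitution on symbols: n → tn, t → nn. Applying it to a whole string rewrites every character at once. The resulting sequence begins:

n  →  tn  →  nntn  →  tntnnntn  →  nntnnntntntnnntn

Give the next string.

Rewriting the 16 symbols of nntnnntntntnnntn one by one yields tn tn nn tn tn tn nn tn nn tn nn tn tn tn nn tn; concatenated:

tntnnntntntnnntnnntnnntntntnnntn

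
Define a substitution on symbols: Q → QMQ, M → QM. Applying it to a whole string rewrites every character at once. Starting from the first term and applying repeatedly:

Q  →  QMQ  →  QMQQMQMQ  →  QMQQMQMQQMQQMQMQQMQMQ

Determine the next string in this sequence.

φ(QMQQMQMQQMQQMQMQQMQMQ) expands symbol-by-symbol to QMQ QM QMQ QMQ QM QMQ QM QMQ QMQ QM QMQ QMQ QM QMQ QM QMQ QMQ QM QMQ QM QMQ; joining the 21 pieces gives the next term.

QMQQMQMQQMQQMQMQQMQMQQMQQMQMQQMQQMQMQQMQMQQMQQMQMQQMQMQ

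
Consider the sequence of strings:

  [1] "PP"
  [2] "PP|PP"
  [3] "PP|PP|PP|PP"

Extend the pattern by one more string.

PP|PP|PP|PP|PP|PP|PP|PP

s(k+1) = s(k)·|·s(k) — each term doubles the last with '|' between the halves.
One more doubling of PP|PP|PP|PP gives the answer.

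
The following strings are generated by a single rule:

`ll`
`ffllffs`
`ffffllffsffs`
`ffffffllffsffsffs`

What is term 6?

ffffffffffllffsffsffsffsffs

Every step adds ff to the front and ffs to the end of the previous string.
From ffffffllffsffsffs, 2 further steps: ffffffllffsffsffs → ffffffffllffsffsffsffs → (answer).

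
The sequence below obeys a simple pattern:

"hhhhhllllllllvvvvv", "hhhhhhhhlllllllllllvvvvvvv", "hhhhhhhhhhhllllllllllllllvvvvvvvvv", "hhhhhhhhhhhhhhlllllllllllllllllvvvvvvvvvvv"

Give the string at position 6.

hhhhhhhhhhhhhhhhhhhhlllllllllllllllllllllllvvvvvvvvvvvvvvv

The n-th term is 3n-1 h's then 3n+2 l's then 2n+1 v's, where the shown terms are n = 2, 3, 4, 5.
Setting n = 7 gives 20, 23, 15 characters in each block.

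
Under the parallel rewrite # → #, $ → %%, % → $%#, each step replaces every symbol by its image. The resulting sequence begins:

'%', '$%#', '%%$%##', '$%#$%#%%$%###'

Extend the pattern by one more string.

Replace each of the 13 characters of $%#$%#%%$%### in place — %% $%# # %% $%# # $%# $%# %% $%# # # # — and concatenate.

%%$%##%%$%##$%#$%#%%$%####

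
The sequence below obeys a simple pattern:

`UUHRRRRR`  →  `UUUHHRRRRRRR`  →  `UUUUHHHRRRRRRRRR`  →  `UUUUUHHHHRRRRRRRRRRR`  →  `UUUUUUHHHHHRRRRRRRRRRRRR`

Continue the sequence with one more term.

Term n consists of n U's, followed by n-1 H's, followed by 2n+1 R's, where the shown terms are n = 2, 3, 4, 5, 6.
For the next term, n = 7, so the run lengths are 7, 6, 15.

UUUUUUUHHHHHHRRRRRRRRRRRRRRR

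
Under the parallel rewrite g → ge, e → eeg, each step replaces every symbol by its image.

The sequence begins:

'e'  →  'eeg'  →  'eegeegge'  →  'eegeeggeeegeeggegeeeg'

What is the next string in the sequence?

eegeeggeeegeeggegeeegeegeeggeeegeeggegeeeggeeegeegeegge

Replace each of the 21 characters of eegeeggeeegeeggegeeeg in place — eeg eeg ge eeg eeg ge ge eeg eeg eeg ge eeg eeg ge ge eeg ge eeg eeg eeg ge — and concatenate.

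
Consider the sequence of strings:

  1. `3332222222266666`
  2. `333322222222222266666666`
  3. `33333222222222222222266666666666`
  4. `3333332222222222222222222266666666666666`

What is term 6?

33333333222222222222222222222222222266666666666666666666

Reading off run lengths: 3 runs 3, 4, 5, 6; 2 runs 8, 12, 16, 20; 6 runs 5, 8, 11, 14 — each is linear in n, where the shown terms are n = 2, 3, 4, 5.
At n = 7 the blocks have lengths 8, 28, 20.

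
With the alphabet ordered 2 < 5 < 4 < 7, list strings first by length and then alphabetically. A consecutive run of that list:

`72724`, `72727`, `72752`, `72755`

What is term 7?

72742

Advancing 3 positions from 72755 through 72755 → 72754 → 72757 reaches term 7.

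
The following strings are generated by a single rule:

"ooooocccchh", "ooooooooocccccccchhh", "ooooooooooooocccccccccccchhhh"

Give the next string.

ooooooooooooooooocccccccccccccccchhhhh

Term n consists of 4n+1 o's, followed by 4n c's, followed by n+1 h's (n = 1, 2, …).
At n = 4 the blocks have lengths 17, 16, 5.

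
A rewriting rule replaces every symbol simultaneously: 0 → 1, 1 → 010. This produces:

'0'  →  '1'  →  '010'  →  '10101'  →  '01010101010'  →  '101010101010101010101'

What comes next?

Replace each of the 21 characters of 101010101010101010101 in place — 010 1 010 1 010 1 010 1 010 1 010 1 010 1 010 1 010 1 010 1 010 — and concatenate.

0101010101010101010101010101010101010101010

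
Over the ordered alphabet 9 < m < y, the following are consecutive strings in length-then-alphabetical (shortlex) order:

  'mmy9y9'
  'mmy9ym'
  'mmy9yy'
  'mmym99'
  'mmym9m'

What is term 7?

mmymm9

Continuing the enumeration 2 steps past mmym9m: mmym9m → mmym9y → (answer).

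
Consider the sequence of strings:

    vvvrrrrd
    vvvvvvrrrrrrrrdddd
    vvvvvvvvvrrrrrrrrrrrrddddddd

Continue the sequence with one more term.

vvvvvvvvvvvvrrrrrrrrrrrrrrrrdddddddddd

The n-th term is 3n v's then 4n r's then 3n-2 d's (n = 1, 2, …).
At n = 4 the blocks have lengths 12, 16, 10.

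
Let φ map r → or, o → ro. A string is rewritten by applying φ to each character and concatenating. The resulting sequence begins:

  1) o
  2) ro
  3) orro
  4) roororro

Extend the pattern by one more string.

orroroorroororro

Rewriting each symbol of roororro: r→or, o→ro, o→ro, r→or, o→ro, r→or, r→or, o→ro, which concatenates to or ro ro or ro or or ro.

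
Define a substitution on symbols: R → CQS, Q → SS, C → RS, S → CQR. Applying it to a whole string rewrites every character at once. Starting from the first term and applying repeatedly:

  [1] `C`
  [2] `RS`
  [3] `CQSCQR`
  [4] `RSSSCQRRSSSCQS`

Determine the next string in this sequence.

CQSCQRCQRCQRRSSSCQSCQSCQRCQRCQRRSSSCQR

φ(RSSSCQRRSSSCQS) expands symbol-by-symbol to CQS CQR CQR CQR RS SS CQS CQS CQR CQR CQR RS SS CQR; joining the 14 pieces gives the next term.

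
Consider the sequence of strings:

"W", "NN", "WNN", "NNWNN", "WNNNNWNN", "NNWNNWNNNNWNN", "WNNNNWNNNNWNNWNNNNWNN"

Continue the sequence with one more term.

This is a Fibonacci-style word recurrence s(k) = s(k−2)·s(k−1): e.g. W·NN = WNN.
So term 8 is NNWNNWNNNNWNN·WNNNNWNNNNWNNWNNNNWNN.

NNWNNWNNNNWNNWNNNNWNNNNWNNWNNNNWNN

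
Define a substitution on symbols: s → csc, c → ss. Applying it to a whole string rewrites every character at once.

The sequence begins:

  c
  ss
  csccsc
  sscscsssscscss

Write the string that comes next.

csccscsscscsscsccsccsccscsscscsscsccsc

φ(sscscsssscscss) expands symbol-by-symbol to csc csc ss csc ss csc csc csc csc ss csc ss csc csc; joining the 14 pieces gives the next term.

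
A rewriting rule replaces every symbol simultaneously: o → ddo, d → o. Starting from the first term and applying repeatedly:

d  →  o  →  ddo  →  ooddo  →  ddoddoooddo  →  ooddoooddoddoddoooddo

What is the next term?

ddoddoooddoddoddoooddoooddoooddoddoddoooddo

φ(ooddoooddoddoddoooddo) expands symbol-by-symbol to ddo ddo o o ddo ddo ddo o o ddo o o ddo o o ddo ddo ddo o o ddo; joining the 21 pieces gives the next term.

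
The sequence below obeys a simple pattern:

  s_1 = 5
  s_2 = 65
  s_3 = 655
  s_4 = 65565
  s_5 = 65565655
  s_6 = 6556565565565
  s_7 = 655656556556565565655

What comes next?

6556565565565655656556556565565565

Each term (from the third on) is the previous term followed by the one before it: term 3 = 65·5 = 655.
The next term joins 655656556556565565655 and 6556565565565.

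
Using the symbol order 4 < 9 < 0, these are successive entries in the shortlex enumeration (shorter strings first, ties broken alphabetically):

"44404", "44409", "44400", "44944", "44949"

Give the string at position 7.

44994

Stepping forward 2 times from 44949: 44949 → 44940, then the target.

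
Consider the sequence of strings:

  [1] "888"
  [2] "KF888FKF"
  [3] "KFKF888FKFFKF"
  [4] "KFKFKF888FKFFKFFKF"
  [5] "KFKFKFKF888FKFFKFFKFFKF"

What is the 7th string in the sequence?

KFKFKFKFKFKF888FKFFKFFKFFKFFKFFKF

Each term wraps the previous one in KF on the left and FKF on the right.
From KFKFKFKF888FKFFKFFKFFKF, 2 further steps: KFKFKFKF888FKFFKFFKFFKF → KFKFKFKFKF888FKFFKFFKFFKFFKF → (answer).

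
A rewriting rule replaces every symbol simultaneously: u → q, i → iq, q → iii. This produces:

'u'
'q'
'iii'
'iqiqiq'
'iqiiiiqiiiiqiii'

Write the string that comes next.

Replace each of the 15 characters of iqiiiiqiiiiqiii in place — iq iii iq iq iq iq iii iq iq iq iq iii iq iq iq — and concatenate.

iqiiiiqiqiqiqiiiiqiqiqiqiiiiqiqiq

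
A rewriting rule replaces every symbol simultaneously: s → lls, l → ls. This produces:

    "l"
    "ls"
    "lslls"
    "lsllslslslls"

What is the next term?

lsllslslsllslsllslsllslslslls

Apply φ to lsllslslslls symbol by symbol: l→ls, s→lls, l→ls, l→ls, s→lls, l→ls, s→lls, l→ls, s→lls, l→ls, l→ls, s→lls; joined: ls lls ls ls lls ls lls ls lls ls ls lls.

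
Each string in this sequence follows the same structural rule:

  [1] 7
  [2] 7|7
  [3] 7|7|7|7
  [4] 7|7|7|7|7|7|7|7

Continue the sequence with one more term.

7|7|7|7|7|7|7|7|7|7|7|7|7|7|7|7

Each string is two copies of the previous one joined by '|'.
So the next term is two copies of 7|7|7|7|7|7|7|7 with '|' between the halves.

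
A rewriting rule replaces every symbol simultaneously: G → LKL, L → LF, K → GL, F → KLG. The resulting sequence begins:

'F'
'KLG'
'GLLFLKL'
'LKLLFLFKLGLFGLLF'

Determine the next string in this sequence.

Applying the rule to each of the 16 symbols of LKLLFLFKLGLFGLLF gives the pieces LF GL LF LF KLG LF KLG GL LF LKL LF KLG LKL LF LF KLG, which concatenate to the answer.

LFGLLFLFKLGLFKLGGLLFLKLLFKLGLKLLFLFKLG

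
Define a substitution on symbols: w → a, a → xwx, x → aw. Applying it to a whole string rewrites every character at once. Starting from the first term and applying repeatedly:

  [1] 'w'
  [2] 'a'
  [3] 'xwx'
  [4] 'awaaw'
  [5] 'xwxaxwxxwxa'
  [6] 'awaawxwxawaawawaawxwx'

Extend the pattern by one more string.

Replace each of the 21 characters of awaawxwxawaawawaawxwx in place — xwx a xwx xwx a aw a aw xwx a xwx xwx a xwx a xwx xwx a aw a aw — and concatenate.

xwxaxwxxwxaawaawxwxaxwxxwxaxwxaxwxxwxaawaaw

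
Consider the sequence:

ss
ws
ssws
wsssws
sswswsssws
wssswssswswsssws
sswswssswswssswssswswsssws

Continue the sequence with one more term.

From term 3 onward, concatenate the second-to-last term with the last: ss·ws = ssws, ws·ssws = wsssws, …
The next term joins wssswssswswsssws and sswswssswswssswssswswsssws.

wssswssswswssswssswswssswswssswssswswsssws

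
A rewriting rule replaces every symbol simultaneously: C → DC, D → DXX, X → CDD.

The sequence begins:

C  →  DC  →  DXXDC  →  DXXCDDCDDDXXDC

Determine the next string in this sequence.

φ(DXXCDDCDDDXXDC) expands symbol-by-symbol to DXX CDD CDD DC DXX DXX DC DXX DXX DXX CDD CDD DXX DC; joining the 14 pieces gives the next term.

DXXCDDCDDDCDXXDXXDCDXXDXXDXXCDDCDDDXXDC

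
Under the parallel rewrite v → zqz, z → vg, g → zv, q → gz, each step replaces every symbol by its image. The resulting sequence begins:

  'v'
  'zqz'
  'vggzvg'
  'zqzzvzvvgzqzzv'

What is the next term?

Rewriting the 14 symbols of zqzzvzvvgzqzzv one by one yields vg gz vg vg zqz vg zqz zqz zv vg gz vg vg zqz; concatenated:

vggzvgvgzqzvgzqzzqzzvvggzvgvgzqz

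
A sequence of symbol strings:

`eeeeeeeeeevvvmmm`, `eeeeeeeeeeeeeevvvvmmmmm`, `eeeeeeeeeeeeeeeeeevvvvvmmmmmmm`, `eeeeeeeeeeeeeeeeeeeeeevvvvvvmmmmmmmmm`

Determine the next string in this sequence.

eeeeeeeeeeeeeeeeeeeeeeeeeevvvvvvvmmmmmmmmmmm

Term n consists of 4n+2 e's, followed by n+1 v's, followed by 2n-1 m's, where the shown terms are n = 2, 3, 4, 5.
Setting n = 6 gives 26, 7, 11 characters in each block.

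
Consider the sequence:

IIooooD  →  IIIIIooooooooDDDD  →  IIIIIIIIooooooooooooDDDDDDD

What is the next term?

IIIIIIIIIIIooooooooooooooooDDDDDDDDDD

Reading off run lengths: I runs 2, 5, 8; o runs 4, 8, 12; D runs 1, 4, 7 — each is linear in n (n = 1, 2, …).
At n = 4 the blocks have lengths 11, 16, 10.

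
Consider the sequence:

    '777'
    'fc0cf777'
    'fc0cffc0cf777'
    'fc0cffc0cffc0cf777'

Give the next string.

Every step adds fc0cf at the front: s(k+1) = fc0cf·s(k).
Applying this once more to fc0cffc0cffc0cf777:

fc0cffc0cffc0cffc0cf777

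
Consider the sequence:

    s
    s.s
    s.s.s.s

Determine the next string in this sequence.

Every step duplicates the string with '.' between the halves.
Doubling s.s.s.s with '.' between the halves:

s.s.s.s.s.s.s.s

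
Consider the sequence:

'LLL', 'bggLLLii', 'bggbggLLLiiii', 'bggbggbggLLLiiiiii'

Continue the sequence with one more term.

s(k+1) = bgg·s(k)·ii, so each term gains bgg as a prefix and ii as a suffix.
Applying this once more to bggbggbggLLLiiiiii:

bggbggbggbggLLLiiiiiiii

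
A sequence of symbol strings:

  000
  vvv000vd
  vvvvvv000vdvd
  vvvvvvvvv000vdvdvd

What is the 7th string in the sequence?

vvvvvvvvvvvvvvvvvv000vdvdvdvdvdvd

Every step adds vvv to the front and vd to the end of the previous string.
From vvvvvvvvv000vdvdvd, 3 further steps: vvvvvvvvv000vdvdvd → vvvvvvvvvvvv000vdvdvdvd → vvvvvvvvvvvvvvv000vdvdvdvdvd → (answer).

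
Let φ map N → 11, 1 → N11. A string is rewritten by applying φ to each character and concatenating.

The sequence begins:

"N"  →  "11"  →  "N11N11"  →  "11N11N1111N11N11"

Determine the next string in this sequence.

Rewriting the 16 symbols of 11N11N1111N11N11 one by one yields N11 N11 11 N11 N11 11 N11 N11 N11 N11 11 N11 N11 11 N11 N11; concatenated:

N11N1111N11N1111N11N11N11N1111N11N1111N11N11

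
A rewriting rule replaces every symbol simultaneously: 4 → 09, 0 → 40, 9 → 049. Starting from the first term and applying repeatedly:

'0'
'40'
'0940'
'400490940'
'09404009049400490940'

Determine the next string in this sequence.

φ(09404009049400490940) expands symbol-by-symbol to 40 049 09 40 09 40 40 049 40 09 049 09 40 40 09 049 40 049 09 40; joining the 20 pieces gives the next term.

400490940094040049400904909404009049400490940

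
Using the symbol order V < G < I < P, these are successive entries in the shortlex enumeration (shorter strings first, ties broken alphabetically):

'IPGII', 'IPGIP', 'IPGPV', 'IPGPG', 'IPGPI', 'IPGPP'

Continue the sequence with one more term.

IPIVV

Treat IPGPP as a base-4 numeral over the given alphabet and add one, carrying through any trailing P's.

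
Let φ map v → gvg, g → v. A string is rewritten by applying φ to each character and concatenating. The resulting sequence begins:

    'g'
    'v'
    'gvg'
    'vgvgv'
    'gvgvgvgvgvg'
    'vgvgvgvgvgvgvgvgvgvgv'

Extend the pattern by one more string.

φ(vgvgvgvgvgvgvgvgvgvgv) expands symbol-by-symbol to gvg v gvg v gvg v gvg v gvg v gvg v gvg v gvg v gvg v gvg v gvg; joining the 21 pieces gives the next term.

gvgvgvgvgvgvgvgvgvgvgvgvgvgvgvgvgvgvgvgvgvg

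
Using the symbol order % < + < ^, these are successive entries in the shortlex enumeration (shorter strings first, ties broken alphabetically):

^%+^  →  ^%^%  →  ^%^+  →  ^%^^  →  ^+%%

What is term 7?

Stepping forward 2 times from ^+%%: ^+%% → ^+%+, then the target.

^+%^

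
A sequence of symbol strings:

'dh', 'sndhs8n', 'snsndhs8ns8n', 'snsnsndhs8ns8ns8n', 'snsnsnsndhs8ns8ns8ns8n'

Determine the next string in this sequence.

s(k+1) = sn·s(k)·s8n, so each term gains sn as a prefix and s8n as a suffix.
Applying this once more to snsnsnsndhs8ns8ns8ns8n:

snsnsnsnsndhs8ns8ns8ns8ns8n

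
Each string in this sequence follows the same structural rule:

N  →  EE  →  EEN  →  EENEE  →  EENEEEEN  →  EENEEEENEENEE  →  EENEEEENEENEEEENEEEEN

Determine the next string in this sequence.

EENEEEENEENEEEENEEEENEENEEEENEENEE

Each term (from the third on) is the previous term followed by the one before it: term 3 = EE·N = EEN.
The next term joins EENEEEENEENEEEENEEEEN and EENEEEENEENEE.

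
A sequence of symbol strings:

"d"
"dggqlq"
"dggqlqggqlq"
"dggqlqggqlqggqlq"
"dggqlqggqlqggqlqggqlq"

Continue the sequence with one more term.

Each term is the previous one with ggqlq appended.
So the next term is dggqlqggqlqggqlqggqlq·ggqlq.

dggqlqggqlqggqlqggqlqggqlq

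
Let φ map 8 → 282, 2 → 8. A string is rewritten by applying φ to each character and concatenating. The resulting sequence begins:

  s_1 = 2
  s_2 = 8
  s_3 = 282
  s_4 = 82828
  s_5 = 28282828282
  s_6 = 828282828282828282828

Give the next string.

2828282828282828282828282828282828282828282

Replace each of the 21 characters of 828282828282828282828 in place — 282 8 282 8 282 8 282 8 282 8 282 8 282 8 282 8 282 8 282 8 282 — and concatenate.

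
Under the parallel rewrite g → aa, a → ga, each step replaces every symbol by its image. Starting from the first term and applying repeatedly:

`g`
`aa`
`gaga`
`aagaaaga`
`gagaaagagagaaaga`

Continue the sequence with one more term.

Applying the rule to each of the 16 symbols of gagaaagagagaaaga gives the pieces aa ga aa ga ga ga aa ga aa ga aa ga ga ga aa ga, which concatenate to the answer.

aagaaagagagaaagaaagaaagagagaaaga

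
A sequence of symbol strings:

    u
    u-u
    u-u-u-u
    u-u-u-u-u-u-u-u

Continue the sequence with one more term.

s(k+1) = s(k)·-·s(k) — each term doubles the last with '-' between the halves.
Doubling u-u-u-u-u-u-u-u with '-' between the halves:

u-u-u-u-u-u-u-u-u-u-u-u-u-u-u-u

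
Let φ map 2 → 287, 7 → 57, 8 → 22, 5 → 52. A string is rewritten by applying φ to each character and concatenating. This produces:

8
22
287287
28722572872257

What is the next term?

2872257287287525728722572872875257

φ(28722572872257) expands symbol-by-symbol to 287 22 57 287 287 52 57 287 22 57 287 287 52 57; joining the 14 pieces gives the next term.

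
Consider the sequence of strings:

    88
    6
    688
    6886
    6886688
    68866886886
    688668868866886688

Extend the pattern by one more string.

68866886886688668868866886886

Each term (from the third on) is the previous term followed by the one before it: term 3 = 6·88 = 688.
The next term joins 688668868866886688 and 68866886886.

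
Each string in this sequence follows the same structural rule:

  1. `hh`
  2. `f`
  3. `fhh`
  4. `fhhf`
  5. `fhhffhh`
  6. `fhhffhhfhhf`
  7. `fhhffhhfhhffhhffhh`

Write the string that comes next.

fhhffhhfhhffhhffhhfhhffhhfhhf

Each term (from the third on) is the previous term followed by the one before it: term 3 = f·hh = fhh.
So term 8 is fhhffhhfhhffhhffhh·fhhffhhfhhf.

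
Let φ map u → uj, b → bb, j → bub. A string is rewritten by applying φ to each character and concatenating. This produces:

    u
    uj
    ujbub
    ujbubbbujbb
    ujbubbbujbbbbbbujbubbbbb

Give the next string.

ujbubbbujbbbbbbujbubbbbbbbbbbbbbujbubbbujbbbbbbbbbb

φ(ujbubbbujbbbbbbujbubbbbb) expands symbol-by-symbol to uj bub bb uj bb bb bb uj bub bb bb bb bb bb bb uj bub bb uj bb bb bb bb bb; joining the 24 pieces gives the next term.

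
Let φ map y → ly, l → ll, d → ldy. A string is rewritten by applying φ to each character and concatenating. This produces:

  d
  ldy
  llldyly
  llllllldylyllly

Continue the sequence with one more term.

llllllllllllllldylylllyllllllly

φ(llllllldylyllly) expands symbol-by-symbol to ll ll ll ll ll ll ll ldy ly ll ly ll ll ll ly; joining the 15 pieces gives the next term.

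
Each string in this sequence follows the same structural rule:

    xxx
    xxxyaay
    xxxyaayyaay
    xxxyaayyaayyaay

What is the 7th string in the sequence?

Every step adds yaay to the end: s(k+1) = s(k)·yaay.
From xxxyaayyaayyaay, 3 further steps: xxxyaayyaayyaay → xxxyaayyaayyaayyaay → xxxyaayyaayyaayyaayyaay → (answer).

xxxyaayyaayyaayyaayyaayyaay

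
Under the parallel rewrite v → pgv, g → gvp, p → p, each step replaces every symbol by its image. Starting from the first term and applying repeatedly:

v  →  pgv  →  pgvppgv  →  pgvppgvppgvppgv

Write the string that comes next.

pgvppgvppgvppgvppgvppgvppgvppgv

Applying the rule to each of the 15 symbols of pgvppgvppgvppgv gives the pieces p gvp pgv p p gvp pgv p p gvp pgv p p gvp pgv, which concatenate to the answer.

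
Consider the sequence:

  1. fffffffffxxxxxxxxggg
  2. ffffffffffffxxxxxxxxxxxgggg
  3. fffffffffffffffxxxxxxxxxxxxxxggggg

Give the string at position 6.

Term n consists of 3n f's, followed by 3n-1 x's, followed by n g's, where the shown terms are n = 3, 4, 5.
Setting n = 8 gives 24, 23, 8 characters in each block.

ffffffffffffffffffffffffxxxxxxxxxxxxxxxxxxxxxxxgggggggg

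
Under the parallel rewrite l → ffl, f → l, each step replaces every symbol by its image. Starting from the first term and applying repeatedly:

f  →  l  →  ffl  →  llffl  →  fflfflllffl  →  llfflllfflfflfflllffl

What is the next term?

Applying the rule to each of the 21 symbols of llfflllfflfflfflllffl gives the pieces ffl ffl l l ffl ffl ffl l l ffl l l ffl l l ffl ffl ffl l l ffl, which concatenate to the answer.

fflfflllfflfflfflllfflllfflllfflfflfflllffl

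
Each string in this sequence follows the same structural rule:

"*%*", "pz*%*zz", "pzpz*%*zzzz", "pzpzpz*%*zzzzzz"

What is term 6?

s(k+1) = pz·s(k)·zz, so each term gains pz as a prefix and zz as a suffix.
From pzpzpz*%*zzzzzz, 2 further steps: pzpzpz*%*zzzzzz → pzpzpzpz*%*zzzzzzzz → (answer).

pzpzpzpzpz*%*zzzzzzzzzz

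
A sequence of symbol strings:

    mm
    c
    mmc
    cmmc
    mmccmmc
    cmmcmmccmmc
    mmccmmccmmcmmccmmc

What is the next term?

This is a Fibonacci-style word recurrence s(k) = s(k−2)·s(k−1): e.g. mm·c = mmc.
So term 8 is cmmcmmccmmc·mmccmmccmmcmmccmmc.

cmmcmmccmmcmmccmmccmmcmmccmmc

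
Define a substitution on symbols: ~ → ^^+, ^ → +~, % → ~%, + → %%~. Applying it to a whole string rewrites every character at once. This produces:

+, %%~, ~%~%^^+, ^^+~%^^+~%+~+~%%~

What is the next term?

φ(^^+~%^^+~%+~+~%%~) expands symbol-by-symbol to +~ +~ %%~ ^^+ ~% +~ +~ %%~ ^^+ ~% %%~ ^^+ %%~ ^^+ ~% ~% ^^+; joining the 17 pieces gives the next term.

+~+~%%~^^+~%+~+~%%~^^+~%%%~^^+%%~^^+~%~%^^+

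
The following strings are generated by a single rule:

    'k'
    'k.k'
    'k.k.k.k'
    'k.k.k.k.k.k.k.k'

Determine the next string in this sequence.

Every step duplicates the string with '.' between the halves.
So the next term is two copies of k.k.k.k.k.k.k.k with '.' between the halves.

k.k.k.k.k.k.k.k.k.k.k.k.k.k.k.k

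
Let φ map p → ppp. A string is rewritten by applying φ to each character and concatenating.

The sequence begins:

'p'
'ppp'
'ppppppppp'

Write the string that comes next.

Apply φ to ppppppppp symbol by symbol: p→ppp, p→ppp, p→ppp, p→ppp, p→ppp, p→ppp, p→ppp, p→ppp, p→ppp; joined: ppp ppp ppp ppp ppp ppp ppp ppp ppp.

ppppppppppppppppppppppppppp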